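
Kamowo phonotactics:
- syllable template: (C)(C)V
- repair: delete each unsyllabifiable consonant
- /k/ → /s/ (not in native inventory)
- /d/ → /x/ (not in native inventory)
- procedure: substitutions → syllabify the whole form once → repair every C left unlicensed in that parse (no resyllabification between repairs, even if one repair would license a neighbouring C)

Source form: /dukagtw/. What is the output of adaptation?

Substitution: /d/ → /x/, /k/ → /s/, giving /xusagtw/.
Under (C)(C)V, the unsyllabifiable consonants are /g/, /t/, /w/ (no codas are permitted; onsets may contain at most 2 consonants).
Deleting the stranded consonants removes /g/, /t/, /w/.

xusa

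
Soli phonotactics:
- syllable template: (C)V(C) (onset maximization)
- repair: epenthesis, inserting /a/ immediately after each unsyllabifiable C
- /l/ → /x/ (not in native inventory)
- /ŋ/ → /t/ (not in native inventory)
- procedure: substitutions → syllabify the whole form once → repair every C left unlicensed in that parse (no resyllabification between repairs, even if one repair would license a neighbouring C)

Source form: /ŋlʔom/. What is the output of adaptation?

taxaʔom

Substitution: /ŋ/ → /t/, /l/ → /x/, giving /txʔom/.
Syllabifying with onset maximization leaves /t/, /x/ stranded (at most one coda consonant is licensed; onsets are limited to one consonant).
Each unlicensed consonant becomes the onset of a new syllable: /t/ → /ta/, /x/ → /xa/.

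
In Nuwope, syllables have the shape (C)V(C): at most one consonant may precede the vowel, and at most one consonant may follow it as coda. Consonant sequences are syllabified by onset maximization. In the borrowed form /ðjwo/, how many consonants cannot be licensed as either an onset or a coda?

The consonants /ð/, /j/ cannot be parsed into a legal (C)V(C) syllable (at most one coda consonant is licensed; onsets are limited to one consonant).

2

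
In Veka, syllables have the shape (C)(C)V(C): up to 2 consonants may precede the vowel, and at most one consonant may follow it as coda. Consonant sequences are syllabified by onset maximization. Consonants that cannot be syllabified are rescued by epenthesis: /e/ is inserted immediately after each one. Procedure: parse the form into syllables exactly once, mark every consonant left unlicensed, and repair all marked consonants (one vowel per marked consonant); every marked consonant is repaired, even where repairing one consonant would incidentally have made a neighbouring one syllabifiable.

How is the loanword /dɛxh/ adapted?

dɛxhe

The consonants /h/ cannot be parsed into a legal (C)(C)V(C) syllable (at most one coda consonant is licensed; onsets may contain at most 2 consonants).
Inserting the epenthetic vowel yields /h/ → /he/.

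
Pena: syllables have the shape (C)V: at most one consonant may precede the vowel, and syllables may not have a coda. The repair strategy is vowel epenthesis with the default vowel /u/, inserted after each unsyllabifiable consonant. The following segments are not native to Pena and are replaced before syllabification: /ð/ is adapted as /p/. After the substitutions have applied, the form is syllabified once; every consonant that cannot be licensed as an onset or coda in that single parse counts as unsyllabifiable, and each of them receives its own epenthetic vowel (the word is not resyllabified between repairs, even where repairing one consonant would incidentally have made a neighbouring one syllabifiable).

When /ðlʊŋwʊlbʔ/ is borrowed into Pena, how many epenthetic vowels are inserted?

After substitution the input is /plʊŋwʊlbʔ/.
The unsyllabifiable consonants are /p/, /ŋ/, /l/, /b/, /ʔ/; each receives one epenthetic vowel.

5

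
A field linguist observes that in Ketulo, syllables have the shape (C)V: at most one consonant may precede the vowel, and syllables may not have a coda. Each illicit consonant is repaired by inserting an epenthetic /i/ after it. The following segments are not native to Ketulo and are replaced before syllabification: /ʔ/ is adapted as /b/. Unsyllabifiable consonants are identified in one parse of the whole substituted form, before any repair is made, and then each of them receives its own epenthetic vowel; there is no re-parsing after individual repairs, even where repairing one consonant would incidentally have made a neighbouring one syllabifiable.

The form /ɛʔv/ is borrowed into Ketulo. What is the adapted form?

ɛbivi

Substitution: /ʔ/ → /b/, giving /ɛbv/.
The consonants /b/, /v/ cannot be parsed into a legal (C)V syllable (no codas are permitted; onsets are limited to one consonant).
Epenthesis after each stranded consonant: /b/ → /bi/, /v/ → /vi/.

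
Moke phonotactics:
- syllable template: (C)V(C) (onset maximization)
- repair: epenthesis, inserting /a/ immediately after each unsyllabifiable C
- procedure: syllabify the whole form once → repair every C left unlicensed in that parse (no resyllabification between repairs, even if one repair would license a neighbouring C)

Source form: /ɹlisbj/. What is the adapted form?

ɹalisbaja

Under (C)V(C), the unsyllabifiable consonants are /ɹ/, /b/, /j/ (at most one coda consonant is licensed; onsets are limited to one consonant).
Epenthesis after each stranded consonant: /ɹ/ → /ɹa/, /b/ → /ba/, /j/ → /ja/.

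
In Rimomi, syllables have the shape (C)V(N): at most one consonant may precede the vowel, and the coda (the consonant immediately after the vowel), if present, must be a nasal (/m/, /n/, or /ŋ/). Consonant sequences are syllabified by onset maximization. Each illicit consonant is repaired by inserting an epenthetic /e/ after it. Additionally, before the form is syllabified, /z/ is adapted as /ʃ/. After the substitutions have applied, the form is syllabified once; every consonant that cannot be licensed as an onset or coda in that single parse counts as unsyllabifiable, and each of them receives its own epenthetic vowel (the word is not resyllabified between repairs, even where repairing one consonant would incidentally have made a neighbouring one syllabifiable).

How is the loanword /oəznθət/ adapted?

oəʃeneθəte

Substitution: /z/ → /ʃ/, giving /oəʃnθət/.
The consonants /ʃ/, /n/, /t/ cannot be parsed into a legal (C)V(N) syllable (only a nasal (/m/, /n/, or /ŋ/) is licensed in coda position; onsets are limited to one consonant).
Each unlicensed consonant becomes the onset of a new syllable: /ʃ/ → /ʃe/, /n/ → /ne/, /t/ → /te/.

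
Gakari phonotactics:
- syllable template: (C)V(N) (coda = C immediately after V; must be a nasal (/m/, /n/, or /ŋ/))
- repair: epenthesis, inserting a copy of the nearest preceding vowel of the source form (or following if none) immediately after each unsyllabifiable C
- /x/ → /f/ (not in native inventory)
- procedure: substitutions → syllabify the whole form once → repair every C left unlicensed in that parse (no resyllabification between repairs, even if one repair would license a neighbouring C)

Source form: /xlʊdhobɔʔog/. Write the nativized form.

fʊlʊdʊhobɔʔogo

Substitution: /x/ → /f/, giving /flʊdhobɔʔog/.
The consonants /f/, /d/, /g/ cannot be parsed into a legal (C)V(N) syllable (only a nasal (/m/, /n/, or /ŋ/) is licensed in coda position; onsets are limited to one consonant).
Each unlicensed consonant becomes the onset of a new syllable: /f/ → /fʊ/, /d/ → /dʊ/, /g/ → /go/.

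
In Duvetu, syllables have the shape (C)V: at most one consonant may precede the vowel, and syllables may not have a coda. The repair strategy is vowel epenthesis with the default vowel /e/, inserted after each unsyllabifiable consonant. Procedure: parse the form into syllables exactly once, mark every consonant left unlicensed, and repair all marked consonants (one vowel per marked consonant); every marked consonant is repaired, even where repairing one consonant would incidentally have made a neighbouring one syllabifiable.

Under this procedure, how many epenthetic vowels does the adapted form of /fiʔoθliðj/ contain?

The unsyllabifiable consonants are /θ/, /ð/, /j/; each receives one epenthetic vowel.

3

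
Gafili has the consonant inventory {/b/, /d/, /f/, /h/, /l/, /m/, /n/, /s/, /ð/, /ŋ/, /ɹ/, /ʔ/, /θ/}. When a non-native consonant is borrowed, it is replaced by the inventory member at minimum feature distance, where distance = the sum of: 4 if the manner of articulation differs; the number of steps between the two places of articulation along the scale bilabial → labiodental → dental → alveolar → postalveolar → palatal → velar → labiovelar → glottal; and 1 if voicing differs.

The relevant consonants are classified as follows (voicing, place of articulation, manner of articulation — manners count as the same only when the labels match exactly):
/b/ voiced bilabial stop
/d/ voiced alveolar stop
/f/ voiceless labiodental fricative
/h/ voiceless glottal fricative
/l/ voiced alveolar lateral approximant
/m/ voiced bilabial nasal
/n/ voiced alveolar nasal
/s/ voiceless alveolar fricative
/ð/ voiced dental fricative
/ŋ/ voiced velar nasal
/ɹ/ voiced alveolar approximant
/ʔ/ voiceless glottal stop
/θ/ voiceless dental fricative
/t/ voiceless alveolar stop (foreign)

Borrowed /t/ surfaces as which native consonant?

/d/ is closest: same manner (stop), place distance 0 (alveolar→alveolar), voicing differs (+1); total 1. Next closest is /b/ at distance 4.

d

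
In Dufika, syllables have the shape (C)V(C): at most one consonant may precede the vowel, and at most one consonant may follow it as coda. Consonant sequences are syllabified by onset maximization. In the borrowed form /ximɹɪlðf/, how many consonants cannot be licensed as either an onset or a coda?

Syllabifying with onset maximization leaves /ð/, /f/ stranded (at most one coda consonant is licensed; onsets are limited to one consonant).

2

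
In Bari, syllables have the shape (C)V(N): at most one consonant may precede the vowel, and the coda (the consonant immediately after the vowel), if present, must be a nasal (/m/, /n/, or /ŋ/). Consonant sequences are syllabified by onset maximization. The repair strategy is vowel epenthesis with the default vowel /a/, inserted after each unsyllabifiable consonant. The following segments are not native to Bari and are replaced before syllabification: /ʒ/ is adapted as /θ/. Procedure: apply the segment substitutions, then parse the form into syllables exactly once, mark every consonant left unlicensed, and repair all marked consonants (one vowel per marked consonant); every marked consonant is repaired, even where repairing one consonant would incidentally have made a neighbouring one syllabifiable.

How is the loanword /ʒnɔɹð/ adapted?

θanɔɹaða

Substitution: /ʒ/ → /θ/, giving /θnɔɹð/.
Syllabifying with onset maximization leaves /θ/, /ɹ/, /ð/ stranded (only a nasal (/m/, /n/, or /ŋ/) is licensed in coda position; onsets are limited to one consonant).
Inserting the epenthetic vowel yields /θ/ → /θa/, /ɹ/ → /ɹa/, /ð/ → /ða/.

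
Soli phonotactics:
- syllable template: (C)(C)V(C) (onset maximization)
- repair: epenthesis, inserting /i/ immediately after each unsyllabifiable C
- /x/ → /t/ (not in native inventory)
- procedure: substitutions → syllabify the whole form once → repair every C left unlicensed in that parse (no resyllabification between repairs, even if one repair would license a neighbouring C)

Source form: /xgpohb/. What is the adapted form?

Substitution: /x/ → /t/, giving /tgpohb/.
Syllabifying with onset maximization leaves /t/, /b/ stranded (at most one coda consonant is licensed; onsets may contain at most 2 consonants).
Inserting the epenthetic vowel yields /t/ → /ti/, /b/ → /bi/.

tigpohbi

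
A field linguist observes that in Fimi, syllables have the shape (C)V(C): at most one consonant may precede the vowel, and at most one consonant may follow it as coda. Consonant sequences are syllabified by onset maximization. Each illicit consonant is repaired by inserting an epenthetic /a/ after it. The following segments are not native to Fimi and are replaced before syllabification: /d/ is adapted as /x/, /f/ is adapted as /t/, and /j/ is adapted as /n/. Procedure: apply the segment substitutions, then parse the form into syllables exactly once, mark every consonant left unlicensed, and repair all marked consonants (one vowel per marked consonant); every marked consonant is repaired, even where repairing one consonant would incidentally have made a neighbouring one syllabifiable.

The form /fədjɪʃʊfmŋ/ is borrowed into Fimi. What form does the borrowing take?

Substitution: /f/ → /t/, /d/ → /x/, /j/ → /n/, giving /təxnɪʃʊtmŋ/.
Syllabifying with onset maximization leaves /m/, /ŋ/ stranded (at most one coda consonant is licensed; onsets are limited to one consonant).
Inserting the epenthetic vowel yields /m/ → /ma/, /ŋ/ → /ŋa/.

təxnɪʃʊtmaŋa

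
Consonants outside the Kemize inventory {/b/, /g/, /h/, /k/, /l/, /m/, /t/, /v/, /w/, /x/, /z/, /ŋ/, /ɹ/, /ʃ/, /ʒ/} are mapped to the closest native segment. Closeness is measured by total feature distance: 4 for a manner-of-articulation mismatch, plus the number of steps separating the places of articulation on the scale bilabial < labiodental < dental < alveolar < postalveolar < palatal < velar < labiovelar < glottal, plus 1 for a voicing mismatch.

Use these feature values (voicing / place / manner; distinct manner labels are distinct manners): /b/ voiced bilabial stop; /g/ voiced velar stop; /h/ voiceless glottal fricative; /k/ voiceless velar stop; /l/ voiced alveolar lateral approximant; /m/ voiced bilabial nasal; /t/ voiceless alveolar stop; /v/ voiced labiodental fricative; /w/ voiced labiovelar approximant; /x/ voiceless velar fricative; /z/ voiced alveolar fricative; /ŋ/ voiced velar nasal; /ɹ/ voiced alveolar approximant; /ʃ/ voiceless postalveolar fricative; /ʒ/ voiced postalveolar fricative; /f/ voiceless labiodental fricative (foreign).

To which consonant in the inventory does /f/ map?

v

/v/ is closest: same manner (fricative), place distance 0 (labiodental→labiodental), voicing differs (+1); total 1. Next closest is /z/ at distance 3.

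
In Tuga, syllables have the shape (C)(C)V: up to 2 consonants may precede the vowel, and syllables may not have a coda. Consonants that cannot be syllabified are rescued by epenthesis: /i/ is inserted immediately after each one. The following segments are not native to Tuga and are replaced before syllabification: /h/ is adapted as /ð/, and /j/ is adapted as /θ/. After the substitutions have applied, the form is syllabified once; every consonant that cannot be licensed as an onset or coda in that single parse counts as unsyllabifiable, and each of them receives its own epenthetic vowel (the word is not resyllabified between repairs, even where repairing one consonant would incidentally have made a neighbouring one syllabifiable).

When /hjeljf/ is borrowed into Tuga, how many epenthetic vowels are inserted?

After substitution the input is /ðθelθf/.
The unsyllabifiable consonants are /l/, /θ/, /f/; each receives one epenthetic vowel.

3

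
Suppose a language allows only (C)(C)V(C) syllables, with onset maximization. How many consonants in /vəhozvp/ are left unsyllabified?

The consonants /v/, /p/ cannot be parsed into a legal (C)(C)V(C) syllable (at most one coda consonant is licensed; onsets may contain at most 2 consonants).

2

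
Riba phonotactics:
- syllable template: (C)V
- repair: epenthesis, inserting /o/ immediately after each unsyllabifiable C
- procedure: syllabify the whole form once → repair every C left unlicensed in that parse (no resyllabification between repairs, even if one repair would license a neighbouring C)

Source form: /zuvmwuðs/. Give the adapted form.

zuvomowuðoso

Under (C)V, the unsyllabifiable consonants are /v/, /m/, /ð/, /s/ (no codas are permitted; onsets are limited to one consonant).
Inserting the epenthetic vowel yields /v/ → /vo/, /m/ → /mo/, /ð/ → /ðo/, /s/ → /so/.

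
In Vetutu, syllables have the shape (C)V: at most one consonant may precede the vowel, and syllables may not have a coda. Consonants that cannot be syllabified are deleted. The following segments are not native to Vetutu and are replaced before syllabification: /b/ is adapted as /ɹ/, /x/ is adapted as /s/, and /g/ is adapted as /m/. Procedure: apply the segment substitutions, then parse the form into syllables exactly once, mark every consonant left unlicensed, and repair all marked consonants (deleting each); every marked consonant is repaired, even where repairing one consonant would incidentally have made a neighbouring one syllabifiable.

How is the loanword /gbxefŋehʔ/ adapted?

Substitution: /g/ → /m/, /b/ → /ɹ/, /x/ → /s/, giving /mɹsefŋehʔ/.
Under (C)V, the unsyllabifiable consonants are /m/, /ɹ/, /f/, /h/, /ʔ/ (no codas are permitted; onsets are limited to one consonant).
Deletion applies to /m/, /ɹ/, /f/, /h/, /ʔ/.

seŋe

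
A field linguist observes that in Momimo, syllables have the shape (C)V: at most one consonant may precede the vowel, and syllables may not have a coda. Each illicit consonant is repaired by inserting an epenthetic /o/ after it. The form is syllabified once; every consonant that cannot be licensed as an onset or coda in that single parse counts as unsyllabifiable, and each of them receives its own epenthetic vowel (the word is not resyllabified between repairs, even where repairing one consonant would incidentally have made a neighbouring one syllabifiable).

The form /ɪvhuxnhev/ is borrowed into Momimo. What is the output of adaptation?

The consonants /v/, /x/, /n/, /v/ cannot be parsed into a legal (C)V syllable (no codas are permitted; onsets are limited to one consonant).
Epenthesis after each stranded consonant: /v/ → /vo/, /x/ → /xo/, /n/ → /no/, /v/ → /vo/.

ɪvohuxonohevo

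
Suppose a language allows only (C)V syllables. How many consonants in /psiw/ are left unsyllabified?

2

The consonants /p/, /w/ cannot be parsed into a legal (C)V syllable (no codas are permitted; onsets are limited to one consonant).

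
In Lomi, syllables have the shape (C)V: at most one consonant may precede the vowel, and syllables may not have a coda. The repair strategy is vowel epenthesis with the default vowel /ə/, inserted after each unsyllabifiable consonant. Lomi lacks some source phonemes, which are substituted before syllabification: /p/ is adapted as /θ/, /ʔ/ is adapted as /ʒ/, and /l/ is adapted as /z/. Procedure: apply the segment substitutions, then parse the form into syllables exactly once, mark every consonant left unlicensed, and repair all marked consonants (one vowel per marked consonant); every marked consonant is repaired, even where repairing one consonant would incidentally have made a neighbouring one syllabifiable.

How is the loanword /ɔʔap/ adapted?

Substitution: /ʔ/ → /ʒ/, /p/ → /θ/, giving /ɔʒaθ/.
The consonants /θ/ cannot be parsed into a legal (C)V syllable (no codas are permitted; onsets are limited to one consonant).
Each unlicensed consonant becomes the onset of a new syllable: /θ/ → /θə/.

ɔʒaθə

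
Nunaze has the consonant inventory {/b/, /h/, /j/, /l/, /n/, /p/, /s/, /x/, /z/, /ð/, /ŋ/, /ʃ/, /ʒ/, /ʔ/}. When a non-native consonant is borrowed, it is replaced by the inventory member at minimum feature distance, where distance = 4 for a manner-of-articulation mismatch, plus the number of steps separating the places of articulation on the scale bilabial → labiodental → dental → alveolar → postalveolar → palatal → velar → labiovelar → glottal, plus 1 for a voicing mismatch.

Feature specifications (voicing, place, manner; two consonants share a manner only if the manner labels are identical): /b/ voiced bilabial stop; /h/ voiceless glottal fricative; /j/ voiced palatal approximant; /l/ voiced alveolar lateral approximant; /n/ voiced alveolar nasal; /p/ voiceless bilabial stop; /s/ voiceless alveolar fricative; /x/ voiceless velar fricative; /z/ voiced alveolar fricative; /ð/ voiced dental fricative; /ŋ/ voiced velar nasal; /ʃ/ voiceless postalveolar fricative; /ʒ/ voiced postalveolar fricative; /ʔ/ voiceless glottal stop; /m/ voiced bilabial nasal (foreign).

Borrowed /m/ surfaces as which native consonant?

/n/ is closest: same manner (nasal), place distance 3 (bilabial→alveolar), same voicing; total 3. Next closest is /b/ at distance 4.

n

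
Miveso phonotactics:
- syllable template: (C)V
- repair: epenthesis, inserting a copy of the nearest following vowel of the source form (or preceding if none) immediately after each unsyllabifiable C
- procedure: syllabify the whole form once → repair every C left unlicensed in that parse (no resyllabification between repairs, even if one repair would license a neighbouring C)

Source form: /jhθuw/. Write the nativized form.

The consonants /j/, /h/, /w/ cannot be parsed into a legal (C)V syllable (no codas are permitted; onsets are limited to one consonant).
Each unlicensed consonant becomes the onset of a new syllable: /j/ → /ju/, /h/ → /hu/, /w/ → /wu/.

juhuθuwu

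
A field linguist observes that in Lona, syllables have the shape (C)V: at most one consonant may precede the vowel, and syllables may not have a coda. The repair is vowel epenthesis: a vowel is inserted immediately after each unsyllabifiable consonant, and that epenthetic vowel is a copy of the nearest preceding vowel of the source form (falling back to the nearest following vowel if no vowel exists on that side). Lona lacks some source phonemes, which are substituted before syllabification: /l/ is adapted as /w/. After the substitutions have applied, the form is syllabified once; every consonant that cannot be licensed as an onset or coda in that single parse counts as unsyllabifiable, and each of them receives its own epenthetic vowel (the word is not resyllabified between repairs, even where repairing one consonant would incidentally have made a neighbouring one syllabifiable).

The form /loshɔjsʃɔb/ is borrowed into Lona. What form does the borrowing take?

Substitution: /l/ → /w/, giving /woshɔjsʃɔb/.
Under (C)V, the unsyllabifiable consonants are /s/, /j/, /s/, /b/ (no codas are permitted; onsets are limited to one consonant).
Each unlicensed consonant becomes the onset of a new syllable: /s/ → /so/, /j/ → /jɔ/, /s/ → /sɔ/, /b/ → /bɔ/.

wosohɔjɔsɔʃɔbɔ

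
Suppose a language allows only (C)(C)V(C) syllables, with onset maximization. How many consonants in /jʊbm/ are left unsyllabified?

The consonants /m/ cannot be parsed into a legal (C)(C)V(C) syllable (at most one coda consonant is licensed; onsets may contain at most 2 consonants).

1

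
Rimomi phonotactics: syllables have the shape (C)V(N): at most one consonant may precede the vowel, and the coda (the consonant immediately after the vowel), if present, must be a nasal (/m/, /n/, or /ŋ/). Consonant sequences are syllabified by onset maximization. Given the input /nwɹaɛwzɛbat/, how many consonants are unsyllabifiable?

The consonants /n/, /w/, /w/, /t/ cannot be parsed into a legal (C)V(N) syllable (only a nasal (/m/, /n/, or /ŋ/) is licensed in coda position; onsets are limited to one consonant).

4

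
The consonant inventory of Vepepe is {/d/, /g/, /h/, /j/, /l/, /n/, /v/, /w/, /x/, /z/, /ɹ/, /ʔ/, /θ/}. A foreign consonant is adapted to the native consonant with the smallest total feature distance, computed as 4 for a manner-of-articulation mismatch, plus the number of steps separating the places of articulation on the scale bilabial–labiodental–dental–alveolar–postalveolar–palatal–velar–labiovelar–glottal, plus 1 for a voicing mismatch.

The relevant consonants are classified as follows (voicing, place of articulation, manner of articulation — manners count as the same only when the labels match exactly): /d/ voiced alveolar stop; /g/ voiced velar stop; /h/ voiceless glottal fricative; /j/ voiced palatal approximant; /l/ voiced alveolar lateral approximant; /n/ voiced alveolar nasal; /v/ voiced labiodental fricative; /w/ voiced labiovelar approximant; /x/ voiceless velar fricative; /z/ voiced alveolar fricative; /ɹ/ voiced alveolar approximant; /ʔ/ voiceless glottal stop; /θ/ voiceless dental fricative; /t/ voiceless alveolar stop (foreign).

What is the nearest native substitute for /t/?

d

/d/ is closest: same manner (stop), place distance 0 (alveolar→alveolar), voicing differs (+1); total 1. Next closest is /g/ at distance 4.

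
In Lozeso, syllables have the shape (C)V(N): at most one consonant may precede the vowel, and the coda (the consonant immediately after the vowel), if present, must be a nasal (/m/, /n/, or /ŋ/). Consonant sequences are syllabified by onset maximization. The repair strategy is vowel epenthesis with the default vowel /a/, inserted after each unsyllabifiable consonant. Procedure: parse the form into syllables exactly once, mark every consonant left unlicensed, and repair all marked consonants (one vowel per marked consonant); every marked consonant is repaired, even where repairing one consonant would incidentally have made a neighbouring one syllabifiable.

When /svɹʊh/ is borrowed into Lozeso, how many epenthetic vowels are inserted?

3

The unsyllabifiable consonants are /s/, /v/, /h/; each receives one epenthetic vowel.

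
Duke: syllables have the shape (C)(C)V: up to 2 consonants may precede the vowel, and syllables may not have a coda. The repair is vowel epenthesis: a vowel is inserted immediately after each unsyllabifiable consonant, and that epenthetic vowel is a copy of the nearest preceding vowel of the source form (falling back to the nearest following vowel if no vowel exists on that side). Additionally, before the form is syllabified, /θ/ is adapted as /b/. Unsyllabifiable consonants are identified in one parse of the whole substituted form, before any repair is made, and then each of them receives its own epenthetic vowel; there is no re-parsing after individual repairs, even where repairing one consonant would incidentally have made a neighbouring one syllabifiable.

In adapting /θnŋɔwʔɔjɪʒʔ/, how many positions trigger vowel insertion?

After substitution the input is /bnŋɔwʔɔjɪʒʔ/.
The unsyllabifiable consonants are /b/, /ʒ/, /ʔ/; each receives one epenthetic vowel.

3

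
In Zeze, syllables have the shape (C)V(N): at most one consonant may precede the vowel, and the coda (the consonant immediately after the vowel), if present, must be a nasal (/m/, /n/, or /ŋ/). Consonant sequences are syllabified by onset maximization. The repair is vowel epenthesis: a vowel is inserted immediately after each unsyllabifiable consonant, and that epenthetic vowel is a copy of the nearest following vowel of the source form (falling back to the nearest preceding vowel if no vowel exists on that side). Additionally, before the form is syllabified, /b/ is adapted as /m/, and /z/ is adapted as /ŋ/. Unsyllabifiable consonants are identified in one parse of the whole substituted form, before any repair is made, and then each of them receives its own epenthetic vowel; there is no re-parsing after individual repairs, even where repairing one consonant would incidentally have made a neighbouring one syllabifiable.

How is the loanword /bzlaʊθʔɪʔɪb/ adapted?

Substitution: /b/ → /m/, /z/ → /ŋ/, giving /mŋlaʊθʔɪʔɪm/.
Under (C)V(N), the unsyllabifiable consonants are /m/, /ŋ/, /θ/ (only a nasal (/m/, /n/, or /ŋ/) is licensed in coda position; onsets are limited to one consonant).
Each unlicensed consonant becomes the onset of a new syllable: /m/ → /ma/, /ŋ/ → /ŋa/, /θ/ → /θɪ/.

maŋalaʊθɪʔɪʔɪm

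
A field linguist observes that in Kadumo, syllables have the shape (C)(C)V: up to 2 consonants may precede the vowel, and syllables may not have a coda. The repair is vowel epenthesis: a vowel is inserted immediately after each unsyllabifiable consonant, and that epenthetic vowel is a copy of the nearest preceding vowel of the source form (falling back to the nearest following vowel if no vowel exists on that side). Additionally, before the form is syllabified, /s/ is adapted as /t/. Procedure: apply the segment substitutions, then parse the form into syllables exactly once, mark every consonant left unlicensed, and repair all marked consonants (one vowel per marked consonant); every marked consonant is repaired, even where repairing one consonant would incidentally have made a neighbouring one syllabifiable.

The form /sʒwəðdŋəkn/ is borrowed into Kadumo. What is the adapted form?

təʒwəðədŋəkənə

Substitution: /s/ → /t/, giving /tʒwəðdŋəkn/.
Under (C)(C)V, the unsyllabifiable consonants are /t/, /ð/, /k/, /n/ (no codas are permitted; onsets may contain at most 2 consonants).
Each unlicensed consonant becomes the onset of a new syllable: /t/ → /tə/, /ð/ → /ðə/, /k/ → /kə/, /n/ → /nə/.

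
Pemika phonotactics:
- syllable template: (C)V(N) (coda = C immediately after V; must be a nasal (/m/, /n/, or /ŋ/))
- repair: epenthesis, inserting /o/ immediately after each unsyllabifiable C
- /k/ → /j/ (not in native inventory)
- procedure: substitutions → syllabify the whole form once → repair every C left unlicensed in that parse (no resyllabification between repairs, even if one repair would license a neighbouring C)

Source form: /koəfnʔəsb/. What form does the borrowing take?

joəfonoʔəsobo

Substitution: /k/ → /j/, giving /joəfnʔəsb/.
The consonants /f/, /n/, /s/, /b/ cannot be parsed into a legal (C)V(N) syllable (only a nasal (/m/, /n/, or /ŋ/) is licensed in coda position; onsets are limited to one consonant).
Inserting the epenthetic vowel yields /f/ → /fo/, /n/ → /no/, /s/ → /so/, /b/ → /bo/.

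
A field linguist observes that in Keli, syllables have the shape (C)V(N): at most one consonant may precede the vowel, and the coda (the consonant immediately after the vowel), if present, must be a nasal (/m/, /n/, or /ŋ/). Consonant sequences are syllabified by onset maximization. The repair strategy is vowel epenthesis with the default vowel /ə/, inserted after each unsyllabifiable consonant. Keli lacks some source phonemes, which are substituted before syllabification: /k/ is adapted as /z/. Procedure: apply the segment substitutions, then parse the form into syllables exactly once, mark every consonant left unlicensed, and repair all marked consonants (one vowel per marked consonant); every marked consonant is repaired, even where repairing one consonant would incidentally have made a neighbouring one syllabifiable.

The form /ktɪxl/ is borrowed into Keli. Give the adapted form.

zətɪxələ

Substitution: /k/ → /z/, giving /ztɪxl/.
Under (C)V(N), the unsyllabifiable consonants are /z/, /x/, /l/ (only a nasal (/m/, /n/, or /ŋ/) is licensed in coda position; onsets are limited to one consonant).
Inserting the epenthetic vowel yields /z/ → /zə/, /x/ → /xə/, /l/ → /lə/.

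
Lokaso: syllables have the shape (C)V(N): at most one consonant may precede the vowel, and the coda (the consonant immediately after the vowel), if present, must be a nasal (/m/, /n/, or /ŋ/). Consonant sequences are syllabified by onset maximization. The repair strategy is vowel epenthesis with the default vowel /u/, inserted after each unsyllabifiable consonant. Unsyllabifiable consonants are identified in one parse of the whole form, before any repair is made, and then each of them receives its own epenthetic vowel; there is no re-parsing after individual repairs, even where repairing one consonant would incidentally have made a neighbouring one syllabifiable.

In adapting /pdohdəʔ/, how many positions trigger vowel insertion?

The unsyllabifiable consonants are /p/, /h/, /ʔ/; each receives one epenthetic vowel.

3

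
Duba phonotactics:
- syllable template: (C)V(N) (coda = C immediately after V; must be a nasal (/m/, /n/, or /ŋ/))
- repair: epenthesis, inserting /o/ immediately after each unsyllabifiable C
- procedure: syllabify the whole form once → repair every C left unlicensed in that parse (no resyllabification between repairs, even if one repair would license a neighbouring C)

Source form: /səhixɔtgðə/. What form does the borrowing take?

səhixɔtogoðə

Syllabifying with onset maximization leaves /t/, /g/ stranded (only a nasal (/m/, /n/, or /ŋ/) is licensed in coda position; onsets are limited to one consonant).
Inserting the epenthetic vowel yields /t/ → /to/, /g/ → /go/.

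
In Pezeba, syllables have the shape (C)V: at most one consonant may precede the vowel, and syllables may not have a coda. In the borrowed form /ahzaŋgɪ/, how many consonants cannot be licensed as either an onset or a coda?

Under (C)V, the unsyllabifiable consonants are /h/, /ŋ/ (no codas are permitted; onsets are limited to one consonant).

2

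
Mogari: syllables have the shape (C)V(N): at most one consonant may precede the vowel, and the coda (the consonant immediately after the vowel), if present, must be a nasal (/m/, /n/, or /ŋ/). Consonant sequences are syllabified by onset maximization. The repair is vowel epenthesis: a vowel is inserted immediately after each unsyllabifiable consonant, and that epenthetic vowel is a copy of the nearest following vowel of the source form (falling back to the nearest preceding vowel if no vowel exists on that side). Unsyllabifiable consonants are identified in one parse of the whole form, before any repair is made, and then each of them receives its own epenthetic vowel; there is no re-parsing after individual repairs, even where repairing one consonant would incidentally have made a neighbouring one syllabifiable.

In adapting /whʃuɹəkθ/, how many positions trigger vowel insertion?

4

The unsyllabifiable consonants are /w/, /h/, /k/, /θ/; each receives one epenthetic vowel.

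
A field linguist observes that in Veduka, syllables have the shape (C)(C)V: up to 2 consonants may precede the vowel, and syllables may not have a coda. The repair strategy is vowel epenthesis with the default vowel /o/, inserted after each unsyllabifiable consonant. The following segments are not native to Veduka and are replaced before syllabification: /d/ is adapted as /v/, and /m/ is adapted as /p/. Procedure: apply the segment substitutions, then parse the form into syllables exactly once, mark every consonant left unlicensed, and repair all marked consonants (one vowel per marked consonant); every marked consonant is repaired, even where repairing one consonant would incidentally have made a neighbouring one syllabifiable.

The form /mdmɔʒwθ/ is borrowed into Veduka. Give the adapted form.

povpɔʒowoθo

Substitution: /m/ → /p/, /d/ → /v/, giving /pvpɔʒwθ/.
Syllabifying with onset maximization leaves /p/, /ʒ/, /w/, /θ/ stranded (no codas are permitted; onsets may contain at most 2 consonants).
Each unlicensed consonant becomes the onset of a new syllable: /p/ → /po/, /ʒ/ → /ʒo/, /w/ → /wo/, /θ/ → /θo/.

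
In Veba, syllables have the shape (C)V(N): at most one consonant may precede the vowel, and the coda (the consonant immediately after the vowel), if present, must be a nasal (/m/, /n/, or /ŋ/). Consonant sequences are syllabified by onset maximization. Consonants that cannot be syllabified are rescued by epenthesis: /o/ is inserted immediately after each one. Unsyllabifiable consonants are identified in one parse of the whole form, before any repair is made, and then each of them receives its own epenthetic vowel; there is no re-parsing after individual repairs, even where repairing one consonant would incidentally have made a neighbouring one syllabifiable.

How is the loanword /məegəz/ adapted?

məegəzo

Under (C)V(N), the unsyllabifiable consonants are /z/ (only a nasal (/m/, /n/, or /ŋ/) is licensed in coda position; onsets are limited to one consonant).
Epenthesis after each stranded consonant: /z/ → /zo/.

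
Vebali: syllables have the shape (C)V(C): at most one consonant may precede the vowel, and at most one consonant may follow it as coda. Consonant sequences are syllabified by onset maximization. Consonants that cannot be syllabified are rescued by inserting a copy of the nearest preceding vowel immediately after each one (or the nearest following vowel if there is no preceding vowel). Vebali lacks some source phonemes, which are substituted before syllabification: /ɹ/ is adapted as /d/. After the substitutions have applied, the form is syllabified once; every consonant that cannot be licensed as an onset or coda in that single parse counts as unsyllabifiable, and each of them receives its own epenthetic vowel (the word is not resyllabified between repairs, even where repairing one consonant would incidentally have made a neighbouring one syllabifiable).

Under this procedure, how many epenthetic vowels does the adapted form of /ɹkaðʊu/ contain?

After substitution the input is /dkaðʊu/.
The unsyllabifiable consonants are /d/; each receives one epenthetic vowel.

1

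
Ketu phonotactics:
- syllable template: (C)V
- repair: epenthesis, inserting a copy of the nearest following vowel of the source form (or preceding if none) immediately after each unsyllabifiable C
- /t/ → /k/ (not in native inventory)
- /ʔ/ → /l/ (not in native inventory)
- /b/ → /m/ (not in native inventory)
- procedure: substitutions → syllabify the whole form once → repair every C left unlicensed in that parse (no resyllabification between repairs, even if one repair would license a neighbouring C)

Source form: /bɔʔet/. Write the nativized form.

mɔleke

Substitution: /b/ → /m/, /ʔ/ → /l/, /t/ → /k/, giving /mɔlek/.
The consonants /k/ cannot be parsed into a legal (C)V syllable (no codas are permitted; onsets are limited to one consonant).
Epenthesis after each stranded consonant: /k/ → /ke/.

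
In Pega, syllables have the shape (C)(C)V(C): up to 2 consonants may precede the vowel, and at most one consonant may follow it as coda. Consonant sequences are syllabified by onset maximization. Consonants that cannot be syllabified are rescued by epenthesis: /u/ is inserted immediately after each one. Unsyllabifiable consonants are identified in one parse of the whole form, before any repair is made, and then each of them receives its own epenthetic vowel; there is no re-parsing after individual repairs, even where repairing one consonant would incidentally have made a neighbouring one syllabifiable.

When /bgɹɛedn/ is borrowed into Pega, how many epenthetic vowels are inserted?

The unsyllabifiable consonants are /b/, /n/; each receives one epenthetic vowel.

2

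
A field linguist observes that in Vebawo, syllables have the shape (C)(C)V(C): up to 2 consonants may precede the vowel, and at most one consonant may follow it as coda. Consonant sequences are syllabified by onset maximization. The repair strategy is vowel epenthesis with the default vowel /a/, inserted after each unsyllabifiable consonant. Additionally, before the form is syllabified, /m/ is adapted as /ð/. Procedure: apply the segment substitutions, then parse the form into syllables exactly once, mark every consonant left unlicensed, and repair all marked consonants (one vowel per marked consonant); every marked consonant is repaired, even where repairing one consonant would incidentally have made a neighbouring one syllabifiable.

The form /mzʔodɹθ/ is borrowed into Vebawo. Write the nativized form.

Substitution: /m/ → /ð/, giving /ðzʔodɹθ/.
Under (C)(C)V(C), the unsyllabifiable consonants are /ð/, /ɹ/, /θ/ (at most one coda consonant is licensed; onsets may contain at most 2 consonants).
Inserting the epenthetic vowel yields /ð/ → /ða/, /ɹ/ → /ɹa/, /θ/ → /θa/.

ðazʔodɹaθa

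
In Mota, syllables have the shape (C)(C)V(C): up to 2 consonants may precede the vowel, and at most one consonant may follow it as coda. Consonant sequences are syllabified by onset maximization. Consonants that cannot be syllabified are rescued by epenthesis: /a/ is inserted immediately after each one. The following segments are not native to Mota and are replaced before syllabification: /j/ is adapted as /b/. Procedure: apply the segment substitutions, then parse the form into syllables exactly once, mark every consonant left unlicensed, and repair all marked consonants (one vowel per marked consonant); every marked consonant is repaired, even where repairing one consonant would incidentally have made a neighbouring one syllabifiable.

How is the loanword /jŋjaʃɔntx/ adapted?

baŋbaʃɔntaxa

Substitution: /j/ → /b/, giving /bŋbaʃɔntx/.
The consonants /b/, /t/, /x/ cannot be parsed into a legal (C)(C)V(C) syllable (at most one coda consonant is licensed; onsets may contain at most 2 consonants).
Each unlicensed consonant becomes the onset of a new syllable: /b/ → /ba/, /t/ → /ta/, /x/ → /xa/.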